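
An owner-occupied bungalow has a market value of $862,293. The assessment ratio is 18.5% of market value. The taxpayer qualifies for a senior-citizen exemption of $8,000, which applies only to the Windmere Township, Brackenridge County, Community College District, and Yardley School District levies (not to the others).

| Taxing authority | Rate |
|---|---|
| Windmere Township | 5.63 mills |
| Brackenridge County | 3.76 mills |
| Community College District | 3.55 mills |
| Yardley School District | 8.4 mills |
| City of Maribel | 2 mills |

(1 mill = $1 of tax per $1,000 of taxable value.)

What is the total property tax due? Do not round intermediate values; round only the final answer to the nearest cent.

$3,552.57

Assessed value = $862,293 × 0.185 = $159,524.205
Windmere Township: ($159,524.205 − $8,000) × 0.00563 = $151,524.205 × 0.00563 = $853.08127415
Brackenridge County: ($159,524.205 − $8,000) × 0.00376 = $151,524.205 × 0.00376 = $569.7310108
Community College District: ($159,524.205 − $8,000) × 0.00355 = $151,524.205 × 0.00355 = $537.91092775
Yardley School District: ($159,524.205 − $8,000) × 0.0084 = $151,524.205 × 0.0084 = $1,272.803322
City of Maribel: $159,524.205 × 0.002 = $319.04841
Total = $3,552.5749447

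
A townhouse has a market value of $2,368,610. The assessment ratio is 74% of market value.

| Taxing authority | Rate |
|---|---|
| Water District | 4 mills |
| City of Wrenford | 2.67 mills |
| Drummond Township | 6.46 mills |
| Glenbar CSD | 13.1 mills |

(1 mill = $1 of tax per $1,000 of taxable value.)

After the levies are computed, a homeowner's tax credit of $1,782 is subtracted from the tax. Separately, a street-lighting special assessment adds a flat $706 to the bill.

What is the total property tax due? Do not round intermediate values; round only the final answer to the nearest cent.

$44,899.19

Assessed value = $2,368,610 × 0.74 = $1,752,771.4
Water District: $1,752,771.4 × 0.004 = $7,011.0856
City of Wrenford: $1,752,771.4 × 0.00267 = $4,679.899638
Drummond Township: $1,752,771.4 × 0.00646 = $11,322.903244
Glenbar CSD: $1,752,771.4 × 0.0131 = $22,961.30534
Levies subtotal = $45,975.193822
After credit = $45,975.193822 − $1,782 = $44,193.193822
Total = $44,193.193822 + $706 = $44,899.193822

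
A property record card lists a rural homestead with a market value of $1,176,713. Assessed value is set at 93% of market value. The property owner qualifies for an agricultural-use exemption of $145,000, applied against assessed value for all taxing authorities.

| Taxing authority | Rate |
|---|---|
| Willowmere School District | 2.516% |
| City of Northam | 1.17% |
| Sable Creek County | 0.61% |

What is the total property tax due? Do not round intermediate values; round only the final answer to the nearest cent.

Assessed value = $1,176,713 × 0.93 = $1,094,343.09
Taxable value = $1,094,343.09 − $145,000 = $949,343.09
Willowmere School District: $949,343.09 × 0.02516 = $23,885.4721444
City of Northam: $949,343.09 × 0.0117 = $11,107.314153
Sable Creek County: $949,343.09 × 0.0061 = $5,790.992849
Total = $23,885.4721444 + $11,107.314153 + $5,790.992849 = $40,783.7791464

$40,783.78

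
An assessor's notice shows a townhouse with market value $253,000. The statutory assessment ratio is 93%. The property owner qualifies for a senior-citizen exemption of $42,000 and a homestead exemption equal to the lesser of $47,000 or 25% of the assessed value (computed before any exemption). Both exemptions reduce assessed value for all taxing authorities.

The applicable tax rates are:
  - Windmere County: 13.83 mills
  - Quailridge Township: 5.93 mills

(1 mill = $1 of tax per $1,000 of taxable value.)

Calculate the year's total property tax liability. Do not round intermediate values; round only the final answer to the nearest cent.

Assessed value = $253,000 × 0.93 = $235,290
Homestead exemption = min($47,000, 25% × $235,290) = min($47,000, $58,822.5) = $47,000 (dollar cap binds)
Taxable value = $235,290 − $42,000 − $47,000 = $146,290
Windmere County: $146,290 × 0.01383 = $2,023.1907
Quailridge Township: $146,290 × 0.00593 = $867.4997
Total = $2,890.6904

$2,890.69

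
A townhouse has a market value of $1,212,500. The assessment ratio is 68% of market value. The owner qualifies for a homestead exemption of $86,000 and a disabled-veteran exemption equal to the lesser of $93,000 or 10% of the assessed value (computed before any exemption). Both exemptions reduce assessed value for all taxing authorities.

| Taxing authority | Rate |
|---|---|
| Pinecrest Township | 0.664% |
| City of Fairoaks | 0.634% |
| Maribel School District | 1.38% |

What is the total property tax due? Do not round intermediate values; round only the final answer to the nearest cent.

Assessed value = $1,212,500 × 0.68 = $824,500
Disabled-veteran exemption = min($93,000, 10% × $824,500) = min($93,000, $82,450) = $82,450 (percentage binds)
Taxable value = $824,500 − $86,000 − $82,450 = $656,050
Pinecrest Township: $656,050 × 0.00664 = $4,356.172
City of Fairoaks: $656,050 × 0.00634 = $4,159.357
Maribel School District: $656,050 × 0.0138 = $9,053.49
Total = $17,569.019

$17,569.02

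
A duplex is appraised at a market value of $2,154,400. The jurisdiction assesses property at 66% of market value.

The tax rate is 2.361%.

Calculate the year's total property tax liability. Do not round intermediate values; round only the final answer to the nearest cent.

$33,571.15

Assessed value = $2,154,400 × 0.66 = $1,421,904
Tax = $1,421,904 × 0.02361 = $33,571.15344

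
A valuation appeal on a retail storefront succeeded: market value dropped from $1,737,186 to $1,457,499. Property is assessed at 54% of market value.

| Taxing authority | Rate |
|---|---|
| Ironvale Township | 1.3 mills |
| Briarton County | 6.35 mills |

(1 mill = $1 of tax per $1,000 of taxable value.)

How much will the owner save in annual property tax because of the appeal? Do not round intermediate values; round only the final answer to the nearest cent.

Old assessed value = $1,737,186 × 0.54 = $938,080.44
New assessed value = $1,457,499 × 0.54 = $787,049.46
Combined rate = 0.0013 + 0.00635 = 0.00765
Old tax = $938,080.44 × 0.00765 = $7,176.315366
New tax = $787,049.46 × 0.00765 = $6,020.928369
Reduction = $7,176.315366 − $6,020.928369 = $1,155.386997

$1,155.39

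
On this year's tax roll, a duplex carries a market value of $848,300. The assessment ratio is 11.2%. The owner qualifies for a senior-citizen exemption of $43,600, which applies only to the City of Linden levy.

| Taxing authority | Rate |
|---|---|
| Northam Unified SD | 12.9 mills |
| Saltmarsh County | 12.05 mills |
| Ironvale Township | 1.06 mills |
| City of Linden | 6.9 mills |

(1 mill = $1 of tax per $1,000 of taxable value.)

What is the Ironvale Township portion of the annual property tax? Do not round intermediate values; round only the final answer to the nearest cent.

Assessed value = $848,300 × 0.112 = $95,009.6
Ironvale Township taxable value = $95,009.6 (exemption does not apply)
Ironvale Township levy = $95,009.6 × 0.00106 = $100.710176

$100.71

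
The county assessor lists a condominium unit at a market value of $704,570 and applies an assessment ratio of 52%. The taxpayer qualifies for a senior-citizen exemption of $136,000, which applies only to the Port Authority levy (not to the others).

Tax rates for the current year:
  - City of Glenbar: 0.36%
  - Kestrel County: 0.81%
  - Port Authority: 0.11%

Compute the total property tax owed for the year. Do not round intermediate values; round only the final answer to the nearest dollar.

Assessed value = $704,570 × 0.52 = $366,376.4
City of Glenbar: $366,376.4 × 0.0036 = $1,318.95504
Kestrel County: $366,376.4 × 0.0081 = $2,967.64884
Port Authority: ($366,376.4 − $136,000) × 0.0011 = $230,376.4 × 0.0011 = $253.41404
Total = $4,540.01792

$4,540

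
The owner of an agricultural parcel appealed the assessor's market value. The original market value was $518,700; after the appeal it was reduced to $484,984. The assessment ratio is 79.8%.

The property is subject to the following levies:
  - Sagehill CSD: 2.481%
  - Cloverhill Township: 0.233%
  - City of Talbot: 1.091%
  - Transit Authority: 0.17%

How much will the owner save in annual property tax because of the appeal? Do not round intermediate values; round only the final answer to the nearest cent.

Old assessed value = $518,700 × 0.798 = $413,922.6
New assessed value = $484,984 × 0.798 = $387,017.232
Combined rate = 0.02481 + 0.00233 + 0.01091 + 0.0017 = 0.03975
Old tax = $413,922.6 × 0.03975 = $16,453.42335
New tax = $387,017.232 × 0.03975 = $15,383.934972
Reduction = $16,453.42335 − $15,383.934972 = $1,069.488378

$1,069.49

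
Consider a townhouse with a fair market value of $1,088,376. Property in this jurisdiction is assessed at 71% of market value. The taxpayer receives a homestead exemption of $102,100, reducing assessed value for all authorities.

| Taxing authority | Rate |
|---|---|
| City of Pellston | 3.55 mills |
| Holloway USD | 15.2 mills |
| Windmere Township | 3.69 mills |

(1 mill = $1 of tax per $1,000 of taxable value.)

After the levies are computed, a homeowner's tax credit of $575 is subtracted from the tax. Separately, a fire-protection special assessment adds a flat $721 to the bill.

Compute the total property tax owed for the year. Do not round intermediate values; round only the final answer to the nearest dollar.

Assessed value = $1,088,376 × 0.71 = $772,746.96
Taxable value = $772,746.96 − $102,100 = $670,646.96
City of Pellston: $670,646.96 × 0.00355 = $2,380.796708
Holloway USD: $670,646.96 × 0.0152 = $10,193.833792
Windmere Township: $670,646.96 × 0.00369 = $2,474.6872824
Levies subtotal = $15,049.3177824
After credit = $15,049.3177824 − $575 = $14,474.3177824
Total = $14,474.3177824 + $721 = $15,195.3177824

$15,195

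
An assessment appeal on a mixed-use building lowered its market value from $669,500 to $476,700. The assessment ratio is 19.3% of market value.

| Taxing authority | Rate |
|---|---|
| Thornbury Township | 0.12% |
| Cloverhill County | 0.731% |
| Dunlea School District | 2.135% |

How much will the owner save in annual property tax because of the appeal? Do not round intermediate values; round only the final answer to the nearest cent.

Old assessed value = $669,500 × 0.193 = $129,213.5
New assessed value = $476,700 × 0.193 = $92,003.1
Combined rate = 0.0012 + 0.00731 + 0.02135 = 0.02986
Old tax = $129,213.5 × 0.02986 = $3,858.31511
New tax = $92,003.1 × 0.02986 = $2,747.212566
Reduction = $3,858.31511 − $2,747.212566 = $1,111.102544

$1,111.10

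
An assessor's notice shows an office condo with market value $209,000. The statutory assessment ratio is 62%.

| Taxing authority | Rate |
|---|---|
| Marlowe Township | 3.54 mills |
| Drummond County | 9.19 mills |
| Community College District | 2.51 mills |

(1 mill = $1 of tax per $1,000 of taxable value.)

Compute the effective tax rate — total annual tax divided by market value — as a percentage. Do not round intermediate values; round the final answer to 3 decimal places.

Assessed value = $209,000 × 0.62 = $129,580
Marlowe Township: $129,580 × 0.00354 = $458.7132
Drummond County: $129,580 × 0.00919 = $1,190.8402
Community College District: $129,580 × 0.00251 = $325.2458
Total tax = $1,974.7992
Effective rate = $1,974.7992 ÷ $209,000 = 0.945% of market value

0.945%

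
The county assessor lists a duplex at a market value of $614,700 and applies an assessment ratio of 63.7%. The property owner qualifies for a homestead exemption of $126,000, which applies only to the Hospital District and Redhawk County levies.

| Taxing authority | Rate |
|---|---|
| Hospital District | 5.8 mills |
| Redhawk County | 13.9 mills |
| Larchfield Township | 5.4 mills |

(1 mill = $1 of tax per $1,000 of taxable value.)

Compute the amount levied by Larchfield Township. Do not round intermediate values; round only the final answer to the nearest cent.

$2,114.45

Assessed value = $614,700 × 0.637 = $391,563.9
Larchfield Township taxable value = $391,563.9 (exemption does not apply)
Larchfield Township levy = $391,563.9 × 0.0054 = $2,114.44506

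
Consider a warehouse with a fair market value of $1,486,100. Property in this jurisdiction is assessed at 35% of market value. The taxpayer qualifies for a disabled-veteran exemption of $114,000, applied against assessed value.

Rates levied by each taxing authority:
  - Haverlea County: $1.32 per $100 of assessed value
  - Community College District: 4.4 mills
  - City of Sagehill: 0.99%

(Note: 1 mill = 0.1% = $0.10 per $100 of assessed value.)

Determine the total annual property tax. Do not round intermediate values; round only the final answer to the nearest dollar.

Assessed value = $1,486,100 × 0.35 = $520,135
Taxable value = $520,135 − $114,000 = $406,135
Haverlea County: $406,135 × 0.0132 = $5,360.982
Community College District: $406,135 × 0.0044 = $1,786.994
City of Sagehill: $406,135 × 0.0099 = $4,020.7365
Total = $11,168.7125

$11,169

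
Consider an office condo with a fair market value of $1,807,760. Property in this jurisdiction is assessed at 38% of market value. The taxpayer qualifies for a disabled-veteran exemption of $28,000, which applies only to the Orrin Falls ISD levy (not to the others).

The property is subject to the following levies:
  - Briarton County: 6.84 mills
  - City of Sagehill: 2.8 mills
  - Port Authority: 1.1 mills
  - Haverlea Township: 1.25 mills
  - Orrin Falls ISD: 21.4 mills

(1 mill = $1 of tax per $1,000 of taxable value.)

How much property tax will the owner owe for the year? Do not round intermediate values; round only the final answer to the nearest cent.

Assessed value = $1,807,760 × 0.38 = $686,948.8
Briarton County: $686,948.8 × 0.00684 = $4,698.729792
City of Sagehill: $686,948.8 × 0.0028 = $1,923.45664
Port Authority: $686,948.8 × 0.0011 = $755.64368
Haverlea Township: $686,948.8 × 0.00125 = $858.686
Orrin Falls ISD: ($686,948.8 − $28,000) × 0.0214 = $658,948.8 × 0.0214 = $14,101.50432
Total = $22,338.020432

$22,338.02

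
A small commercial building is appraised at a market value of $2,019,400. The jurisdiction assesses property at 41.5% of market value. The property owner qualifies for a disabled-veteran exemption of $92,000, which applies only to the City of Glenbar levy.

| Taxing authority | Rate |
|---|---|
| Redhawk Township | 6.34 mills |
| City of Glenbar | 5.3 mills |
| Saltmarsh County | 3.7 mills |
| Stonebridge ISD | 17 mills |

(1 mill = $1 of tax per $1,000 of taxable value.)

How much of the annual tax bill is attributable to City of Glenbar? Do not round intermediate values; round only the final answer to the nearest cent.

$3,954.07

Assessed value = $2,019,400 × 0.415 = $838,051
City of Glenbar taxable value = $838,051 − $92,000 = $746,051
City of Glenbar levy = $746,051 × 0.0053 = $3,954.0703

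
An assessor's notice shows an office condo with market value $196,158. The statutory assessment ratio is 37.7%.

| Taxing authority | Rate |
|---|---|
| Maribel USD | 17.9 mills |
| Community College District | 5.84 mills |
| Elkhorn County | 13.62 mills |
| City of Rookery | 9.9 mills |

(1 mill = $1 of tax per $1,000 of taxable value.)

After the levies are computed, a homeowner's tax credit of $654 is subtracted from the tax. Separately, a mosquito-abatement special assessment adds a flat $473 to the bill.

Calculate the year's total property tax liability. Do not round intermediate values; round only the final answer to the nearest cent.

Assessed value = $196,158 × 0.377 = $73,951.566
Maribel USD: $73,951.566 × 0.0179 = $1,323.7330314
Community College District: $73,951.566 × 0.00584 = $431.87714544
Elkhorn County: $73,951.566 × 0.01362 = $1,007.22032892
City of Rookery: $73,951.566 × 0.0099 = $732.1205034
Levies subtotal = $3,494.95100916
After credit = $3,494.95100916 − $654 = $2,840.95100916
Total = $2,840.95100916 + $473 = $3,313.95100916

$3,313.95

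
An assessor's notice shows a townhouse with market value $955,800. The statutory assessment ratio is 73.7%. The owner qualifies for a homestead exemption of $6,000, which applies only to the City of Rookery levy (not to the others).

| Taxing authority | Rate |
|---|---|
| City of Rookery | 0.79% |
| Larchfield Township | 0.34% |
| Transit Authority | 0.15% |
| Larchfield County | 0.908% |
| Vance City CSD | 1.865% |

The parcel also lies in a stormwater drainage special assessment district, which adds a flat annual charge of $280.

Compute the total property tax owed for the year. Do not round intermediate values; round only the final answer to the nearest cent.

Assessed value = $955,800 × 0.737 = $704,424.6
City of Rookery: ($704,424.6 − $6,000) × 0.0079 = $698,424.6 × 0.0079 = $5,517.55434
Larchfield Township: $704,424.6 × 0.0034 = $2,395.04364
Transit Authority: $704,424.6 × 0.0015 = $1,056.6369
Larchfield County: $704,424.6 × 0.00908 = $6,396.175368
Vance City CSD: $704,424.6 × 0.01865 = $13,137.51879
Levies subtotal = $28,502.929038
Total = $28,502.929038 + $280 = $28,782.929038

$28,782.93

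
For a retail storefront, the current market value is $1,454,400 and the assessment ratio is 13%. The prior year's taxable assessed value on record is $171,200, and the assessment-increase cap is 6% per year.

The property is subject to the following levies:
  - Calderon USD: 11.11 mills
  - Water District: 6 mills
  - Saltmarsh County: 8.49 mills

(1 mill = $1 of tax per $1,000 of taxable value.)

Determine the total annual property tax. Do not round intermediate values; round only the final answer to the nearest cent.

Uncapped assessed value = $1,454,400 × 0.13 = $189,072
Cap limit = $171,200 × 1.06 = $181,472
Taxable assessed value = min($189,072, $181,472) = $181,472 (cap binds)
Calderon USD: $181,472 × 0.01111 = $2,016.15392
Water District: $181,472 × 0.006 = $1,088.832
Saltmarsh County: $181,472 × 0.00849 = $1,540.69728
Total = $4,645.6832

$4,645.68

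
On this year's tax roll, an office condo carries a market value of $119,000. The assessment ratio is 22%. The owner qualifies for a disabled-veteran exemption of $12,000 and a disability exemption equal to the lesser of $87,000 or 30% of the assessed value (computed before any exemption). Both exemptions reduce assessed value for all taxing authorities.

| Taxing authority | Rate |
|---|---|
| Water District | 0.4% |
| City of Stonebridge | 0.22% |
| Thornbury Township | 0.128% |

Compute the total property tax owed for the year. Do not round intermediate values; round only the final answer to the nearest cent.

$47.32

Assessed value = $119,000 × 0.22 = $26,180
Disability exemption = min($87,000, 30% × $26,180) = min($87,000, $7,854) = $7,854 (percentage binds)
Taxable value = $26,180 − $12,000 − $7,854 = $6,326
Water District: $6,326 × 0.004 = $25.304
City of Stonebridge: $6,326 × 0.0022 = $13.9172
Thornbury Township: $6,326 × 0.00128 = $8.09728
Total = $47.31848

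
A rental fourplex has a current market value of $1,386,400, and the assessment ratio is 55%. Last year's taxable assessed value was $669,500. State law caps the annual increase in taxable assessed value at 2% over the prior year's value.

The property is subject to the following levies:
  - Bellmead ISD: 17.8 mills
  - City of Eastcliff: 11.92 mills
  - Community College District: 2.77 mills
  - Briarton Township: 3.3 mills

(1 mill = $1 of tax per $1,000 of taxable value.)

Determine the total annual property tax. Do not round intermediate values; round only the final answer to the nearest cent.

Uncapped assessed value = $1,386,400 × 0.55 = $762,520
Cap limit = $669,500 × 1.02 = $682,890
Taxable assessed value = min($762,520, $682,890) = $682,890 (cap binds)
Bellmead ISD: $682,890 × 0.0178 = $12,155.442
City of Eastcliff: $682,890 × 0.01192 = $8,140.0488
Community College District: $682,890 × 0.00277 = $1,891.6053
Briarton Township: $682,890 × 0.0033 = $2,253.537
Total = $24,440.6331

$24,440.63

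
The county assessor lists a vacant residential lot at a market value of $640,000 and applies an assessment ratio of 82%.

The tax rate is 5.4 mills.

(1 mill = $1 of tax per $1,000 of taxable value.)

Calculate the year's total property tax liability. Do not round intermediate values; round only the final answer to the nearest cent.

$2,833.92

Assessed value = $640,000 × 0.82 = $524,800
Tax = $524,800 × 0.0054 = $2,833.92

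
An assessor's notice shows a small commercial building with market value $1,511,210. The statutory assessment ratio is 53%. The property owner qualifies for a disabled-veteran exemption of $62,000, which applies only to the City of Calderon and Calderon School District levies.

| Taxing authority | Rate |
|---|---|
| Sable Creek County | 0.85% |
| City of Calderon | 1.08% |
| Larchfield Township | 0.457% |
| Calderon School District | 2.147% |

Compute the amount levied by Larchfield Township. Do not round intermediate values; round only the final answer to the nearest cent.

$3,660.30

Assessed value = $1,511,210 × 0.53 = $800,941.3
Larchfield Township taxable value = $800,941.3 (exemption does not apply)
Larchfield Township levy = $800,941.3 × 0.00457 = $3,660.301741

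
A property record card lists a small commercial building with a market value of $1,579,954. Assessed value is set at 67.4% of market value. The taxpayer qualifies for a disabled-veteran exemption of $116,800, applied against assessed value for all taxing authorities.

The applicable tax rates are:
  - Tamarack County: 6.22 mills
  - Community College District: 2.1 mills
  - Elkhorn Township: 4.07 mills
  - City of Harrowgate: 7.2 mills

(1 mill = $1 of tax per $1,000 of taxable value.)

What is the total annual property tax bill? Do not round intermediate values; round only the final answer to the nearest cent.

$18,573.06

Assessed value = $1,579,954 × 0.674 = $1,064,888.996
Taxable value = $1,064,888.996 − $116,800 = $948,088.996
Tamarack County: $948,088.996 × 0.00622 = $5,897.11355512
Community College District: $948,088.996 × 0.0021 = $1,990.9868916
Elkhorn Township: $948,088.996 × 0.00407 = $3,858.72221372
City of Harrowgate: $948,088.996 × 0.0072 = $6,826.2407712
Total = $5,897.11355512 + $1,990.9868916 + $3,858.72221372 + $6,826.2407712 = $18,573.06343164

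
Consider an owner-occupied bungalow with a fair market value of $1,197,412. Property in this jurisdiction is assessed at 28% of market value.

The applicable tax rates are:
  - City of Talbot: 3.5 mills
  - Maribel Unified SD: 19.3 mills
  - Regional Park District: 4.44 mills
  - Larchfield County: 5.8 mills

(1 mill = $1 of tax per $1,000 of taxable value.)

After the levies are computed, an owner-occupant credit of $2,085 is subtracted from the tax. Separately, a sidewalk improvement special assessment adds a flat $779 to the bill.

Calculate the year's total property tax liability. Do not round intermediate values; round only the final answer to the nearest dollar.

Assessed value = $1,197,412 × 0.28 = $335,275.36
City of Talbot: $335,275.36 × 0.0035 = $1,173.46376
Maribel Unified SD: $335,275.36 × 0.0193 = $6,470.814448
Regional Park District: $335,275.36 × 0.00444 = $1,488.6225984
Larchfield County: $335,275.36 × 0.0058 = $1,944.597088
Levies subtotal = $11,077.4978944
After credit = $11,077.4978944 − $2,085 = $8,992.4978944
Total = $8,992.4978944 + $779 = $9,771.4978944

$9,771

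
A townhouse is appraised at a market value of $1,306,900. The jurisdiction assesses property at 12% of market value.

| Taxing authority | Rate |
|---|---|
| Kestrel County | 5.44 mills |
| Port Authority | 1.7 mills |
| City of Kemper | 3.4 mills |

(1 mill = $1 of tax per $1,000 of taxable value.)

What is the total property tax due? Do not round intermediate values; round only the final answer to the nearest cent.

$1,652.97

Assessed value = $1,306,900 × 0.12 = $156,828
Kestrel County: $156,828 × 0.00544 = $853.14432
Port Authority: $156,828 × 0.0017 = $266.6076
City of Kemper: $156,828 × 0.0034 = $533.2152
Total = $853.14432 + $266.6076 + $533.2152 = $1,652.96712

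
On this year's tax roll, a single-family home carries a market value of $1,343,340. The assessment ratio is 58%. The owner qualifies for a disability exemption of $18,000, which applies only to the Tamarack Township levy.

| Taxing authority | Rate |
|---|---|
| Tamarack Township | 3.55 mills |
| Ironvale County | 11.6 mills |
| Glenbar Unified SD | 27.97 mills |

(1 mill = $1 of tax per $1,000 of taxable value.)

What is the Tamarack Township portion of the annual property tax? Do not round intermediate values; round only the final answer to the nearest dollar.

$2,702

Assessed value = $1,343,340 × 0.58 = $779,137.2
Tamarack Township taxable value = $779,137.2 − $18,000 = $761,137.2
Tamarack Township levy = $761,137.2 × 0.00355 = $2,702.03706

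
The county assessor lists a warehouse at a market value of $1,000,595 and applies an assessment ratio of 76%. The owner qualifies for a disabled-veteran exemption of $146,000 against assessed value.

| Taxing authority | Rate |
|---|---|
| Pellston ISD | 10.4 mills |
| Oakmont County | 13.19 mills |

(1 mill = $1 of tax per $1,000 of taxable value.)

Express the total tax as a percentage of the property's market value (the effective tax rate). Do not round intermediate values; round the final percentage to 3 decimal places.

1.449%

Assessed value = $1,000,595 × 0.76 = $760,452.2
Taxable value = $760,452.2 − $146,000 = $614,452.2
Pellston ISD: $614,452.2 × 0.0104 = $6,390.30288
Oakmont County: $614,452.2 × 0.01319 = $8,104.624518
Total tax = $14,494.927398
Effective rate = $14,494.927398 ÷ $1,000,595 = 1.449% of market value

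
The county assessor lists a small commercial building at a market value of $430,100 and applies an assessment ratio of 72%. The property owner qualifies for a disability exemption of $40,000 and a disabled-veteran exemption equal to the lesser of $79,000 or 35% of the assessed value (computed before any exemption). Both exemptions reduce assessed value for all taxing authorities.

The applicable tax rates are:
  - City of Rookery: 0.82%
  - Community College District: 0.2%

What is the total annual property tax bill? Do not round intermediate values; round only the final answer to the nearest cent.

Assessed value = $430,100 × 0.72 = $309,672
Disabled-veteran exemption = min($79,000, 35% × $309,672) = min($79,000, $108,385.2) = $79,000 (dollar cap binds)
Taxable value = $309,672 − $40,000 − $79,000 = $190,672
City of Rookery: $190,672 × 0.0082 = $1,563.5104
Community College District: $190,672 × 0.002 = $381.344
Total = $1,944.8544

$1,944.85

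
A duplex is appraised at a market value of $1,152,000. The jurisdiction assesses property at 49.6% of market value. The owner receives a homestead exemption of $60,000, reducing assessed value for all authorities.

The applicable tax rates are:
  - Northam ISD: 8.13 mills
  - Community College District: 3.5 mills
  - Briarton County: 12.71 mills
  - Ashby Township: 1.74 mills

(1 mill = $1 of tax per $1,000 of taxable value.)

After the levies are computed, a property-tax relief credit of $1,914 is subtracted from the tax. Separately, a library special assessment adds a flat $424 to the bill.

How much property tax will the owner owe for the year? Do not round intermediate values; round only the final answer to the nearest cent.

$11,847.10

Assessed value = $1,152,000 × 0.496 = $571,392
Taxable value = $571,392 − $60,000 = $511,392
Northam ISD: $511,392 × 0.00813 = $4,157.61696
Community College District: $511,392 × 0.0035 = $1,789.872
Briarton County: $511,392 × 0.01271 = $6,499.79232
Ashby Township: $511,392 × 0.00174 = $889.82208
Levies subtotal = $13,337.10336
After credit = $13,337.10336 − $1,914 = $11,423.10336
Total = $11,423.10336 + $424 = $11,847.10336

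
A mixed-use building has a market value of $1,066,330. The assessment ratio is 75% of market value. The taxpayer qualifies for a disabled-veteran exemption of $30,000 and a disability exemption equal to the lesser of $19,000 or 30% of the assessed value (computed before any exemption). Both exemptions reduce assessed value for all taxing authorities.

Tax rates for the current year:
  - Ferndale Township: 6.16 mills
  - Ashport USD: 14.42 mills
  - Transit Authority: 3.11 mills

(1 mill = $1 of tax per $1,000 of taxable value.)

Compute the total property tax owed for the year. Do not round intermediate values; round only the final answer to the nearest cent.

$17,785.21

Assessed value = $1,066,330 × 0.75 = $799,747.5
Disability exemption = min($19,000, 30% × $799,747.5) = min($19,000, $239,924.25) = $19,000 (dollar cap binds)
Taxable value = $799,747.5 − $30,000 − $19,000 = $750,747.5
Ferndale Township: $750,747.5 × 0.00616 = $4,624.6046
Ashport USD: $750,747.5 × 0.01442 = $10,825.77895
Transit Authority: $750,747.5 × 0.00311 = $2,334.824725
Total = $17,785.208275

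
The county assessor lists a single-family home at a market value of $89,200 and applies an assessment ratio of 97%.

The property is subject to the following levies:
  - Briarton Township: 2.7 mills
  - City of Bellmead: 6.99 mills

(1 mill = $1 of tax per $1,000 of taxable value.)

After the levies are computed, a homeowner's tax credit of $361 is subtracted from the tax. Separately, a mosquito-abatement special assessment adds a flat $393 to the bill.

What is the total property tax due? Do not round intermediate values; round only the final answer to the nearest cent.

$870.42

Assessed value = $89,200 × 0.97 = $86,524
Briarton Township: $86,524 × 0.0027 = $233.6148
City of Bellmead: $86,524 × 0.00699 = $604.80276
Levies subtotal = $838.41756
After credit = $838.41756 − $361 = $477.41756
Total = $477.41756 + $393 = $870.41756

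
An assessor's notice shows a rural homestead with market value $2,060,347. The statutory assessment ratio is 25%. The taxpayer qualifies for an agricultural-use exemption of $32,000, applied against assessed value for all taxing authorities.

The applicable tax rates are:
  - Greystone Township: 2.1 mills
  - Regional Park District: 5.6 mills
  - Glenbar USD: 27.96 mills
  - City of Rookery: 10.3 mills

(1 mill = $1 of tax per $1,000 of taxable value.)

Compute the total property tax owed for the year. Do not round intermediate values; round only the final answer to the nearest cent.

Assessed value = $2,060,347 × 0.25 = $515,086.75
Taxable value = $515,086.75 − $32,000 = $483,086.75
Greystone Township: $483,086.75 × 0.0021 = $1,014.482175
Regional Park District: $483,086.75 × 0.0056 = $2,705.2858
Glenbar USD: $483,086.75 × 0.02796 = $13,507.10553
City of Rookery: $483,086.75 × 0.0103 = $4,975.793525
Total = $1,014.482175 + $2,705.2858 + $13,507.10553 + $4,975.793525 = $22,202.66703

$22,202.67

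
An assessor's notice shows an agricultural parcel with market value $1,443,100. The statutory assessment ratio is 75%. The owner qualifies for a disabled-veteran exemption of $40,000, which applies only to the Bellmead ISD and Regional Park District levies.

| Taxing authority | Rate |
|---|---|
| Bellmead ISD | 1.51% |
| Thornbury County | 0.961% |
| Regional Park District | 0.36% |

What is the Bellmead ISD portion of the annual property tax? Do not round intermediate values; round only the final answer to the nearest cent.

$15,739.11

Assessed value = $1,443,100 × 0.75 = $1,082,325
Bellmead ISD taxable value = $1,082,325 − $40,000 = $1,042,325
Bellmead ISD levy = $1,042,325 × 0.0151 = $15,739.1075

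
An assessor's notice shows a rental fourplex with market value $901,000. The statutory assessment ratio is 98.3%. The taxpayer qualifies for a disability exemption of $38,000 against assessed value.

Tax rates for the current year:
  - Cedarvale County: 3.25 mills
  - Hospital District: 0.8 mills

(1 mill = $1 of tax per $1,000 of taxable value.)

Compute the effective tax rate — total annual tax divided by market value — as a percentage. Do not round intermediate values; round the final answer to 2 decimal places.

Assessed value = $901,000 × 0.983 = $885,683
Taxable value = $885,683 − $38,000 = $847,683
Cedarvale County: $847,683 × 0.00325 = $2,754.96975
Hospital District: $847,683 × 0.0008 = $678.1464
Total tax = $3,433.11615
Effective rate = $3,433.11615 ÷ $901,000 = 0.38% of market value

0.38%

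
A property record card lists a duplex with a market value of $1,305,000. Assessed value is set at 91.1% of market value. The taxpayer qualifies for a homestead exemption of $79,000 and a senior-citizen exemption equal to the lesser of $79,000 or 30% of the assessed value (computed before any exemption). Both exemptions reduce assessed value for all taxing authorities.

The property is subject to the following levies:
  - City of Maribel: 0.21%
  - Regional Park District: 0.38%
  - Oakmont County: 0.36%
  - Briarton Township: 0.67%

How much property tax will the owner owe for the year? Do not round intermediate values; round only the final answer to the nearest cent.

$16,699.85

Assessed value = $1,305,000 × 0.911 = $1,188,855
Senior-citizen exemption = min($79,000, 30% × $1,188,855) = min($79,000, $356,656.5) = $79,000 (dollar cap binds)
Taxable value = $1,188,855 − $79,000 − $79,000 = $1,030,855
City of Maribel: $1,030,855 × 0.0021 = $2,164.7955
Regional Park District: $1,030,855 × 0.0038 = $3,917.249
Oakmont County: $1,030,855 × 0.0036 = $3,711.078
Briarton Township: $1,030,855 × 0.0067 = $6,906.7285
Total = $16,699.851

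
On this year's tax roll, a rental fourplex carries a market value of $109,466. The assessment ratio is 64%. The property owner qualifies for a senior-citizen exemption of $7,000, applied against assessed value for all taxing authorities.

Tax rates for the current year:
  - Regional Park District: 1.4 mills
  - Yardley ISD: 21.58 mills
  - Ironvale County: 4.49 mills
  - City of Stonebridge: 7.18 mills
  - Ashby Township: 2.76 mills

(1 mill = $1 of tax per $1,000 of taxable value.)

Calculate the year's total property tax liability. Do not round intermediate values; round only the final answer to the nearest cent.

Assessed value = $109,466 × 0.64 = $70,058.24
Taxable value = $70,058.24 − $7,000 = $63,058.24
Regional Park District: $63,058.24 × 0.0014 = $88.281536
Yardley ISD: $63,058.24 × 0.02158 = $1,360.7968192
Ironvale County: $63,058.24 × 0.00449 = $283.1314976
City of Stonebridge: $63,058.24 × 0.00718 = $452.7581632
Ashby Township: $63,058.24 × 0.00276 = $174.0407424
Total = $88.281536 + $1,360.7968192 + $283.1314976 + $452.7581632 + $174.0407424 = $2,359.0087584

$2,359.01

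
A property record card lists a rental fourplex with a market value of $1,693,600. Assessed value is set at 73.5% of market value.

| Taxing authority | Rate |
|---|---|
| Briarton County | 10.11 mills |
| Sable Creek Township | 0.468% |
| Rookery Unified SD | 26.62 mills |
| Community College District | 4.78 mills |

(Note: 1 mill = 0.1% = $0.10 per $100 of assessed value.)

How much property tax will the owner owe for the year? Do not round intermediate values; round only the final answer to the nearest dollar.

Assessed value = $1,693,600 × 0.735 = $1,244,796
Briarton County: $1,244,796 × 0.01011 = $12,584.88756
Sable Creek Township: $1,244,796 × 0.00468 = $5,825.64528
Rookery Unified SD: $1,244,796 × 0.02662 = $33,136.46952
Community College District: $1,244,796 × 0.00478 = $5,950.12488
Total = $57,497.12724

$57,497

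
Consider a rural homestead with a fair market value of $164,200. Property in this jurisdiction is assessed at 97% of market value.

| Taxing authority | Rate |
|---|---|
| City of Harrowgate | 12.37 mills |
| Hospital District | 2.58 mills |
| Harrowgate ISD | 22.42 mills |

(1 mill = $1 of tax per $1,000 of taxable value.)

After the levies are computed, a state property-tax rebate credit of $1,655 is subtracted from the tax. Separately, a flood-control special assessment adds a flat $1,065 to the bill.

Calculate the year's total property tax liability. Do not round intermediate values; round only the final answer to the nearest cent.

Assessed value = $164,200 × 0.97 = $159,274
City of Harrowgate: $159,274 × 0.01237 = $1,970.21938
Hospital District: $159,274 × 0.00258 = $410.92692
Harrowgate ISD: $159,274 × 0.02242 = $3,570.92308
Levies subtotal = $5,952.06938
After credit = $5,952.06938 − $1,655 = $4,297.06938
Total = $4,297.06938 + $1,065 = $5,362.06938

$5,362.07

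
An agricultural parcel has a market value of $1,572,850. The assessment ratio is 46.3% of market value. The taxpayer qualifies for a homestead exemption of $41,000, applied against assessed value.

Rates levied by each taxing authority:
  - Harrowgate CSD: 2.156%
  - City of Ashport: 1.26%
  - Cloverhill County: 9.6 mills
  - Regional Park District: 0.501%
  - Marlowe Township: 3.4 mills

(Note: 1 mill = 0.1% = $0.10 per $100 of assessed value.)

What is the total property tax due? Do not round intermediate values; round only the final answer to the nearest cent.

Assessed value = $1,572,850 × 0.463 = $728,229.55
Taxable value = $728,229.55 − $41,000 = $687,229.55
Harrowgate CSD: $687,229.55 × 0.02156 = $14,816.669098
City of Ashport: $687,229.55 × 0.0126 = $8,659.09233
Cloverhill County: $687,229.55 × 0.0096 = $6,597.40368
Regional Park District: $687,229.55 × 0.00501 = $3,443.0200455
Marlowe Township: $687,229.55 × 0.0034 = $2,336.58047
Total = $35,852.7656235

$35,852.77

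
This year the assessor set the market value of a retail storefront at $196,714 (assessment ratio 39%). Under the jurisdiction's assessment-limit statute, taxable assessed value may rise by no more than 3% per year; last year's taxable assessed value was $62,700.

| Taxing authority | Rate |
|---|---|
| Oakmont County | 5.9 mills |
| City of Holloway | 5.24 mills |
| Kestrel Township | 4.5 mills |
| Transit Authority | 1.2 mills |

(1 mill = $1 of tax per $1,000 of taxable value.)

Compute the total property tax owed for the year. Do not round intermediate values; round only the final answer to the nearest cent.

Uncapped assessed value = $196,714 × 0.39 = $76,718.46
Cap limit = $62,700 × 1.03 = $64,581
Taxable assessed value = min($76,718.46, $64,581) = $64,581 (cap binds)
Oakmont County: $64,581 × 0.0059 = $381.0279
City of Holloway: $64,581 × 0.00524 = $338.40444
Kestrel Township: $64,581 × 0.0045 = $290.6145
Transit Authority: $64,581 × 0.0012 = $77.4972
Total = $1,087.54404

$1,087.54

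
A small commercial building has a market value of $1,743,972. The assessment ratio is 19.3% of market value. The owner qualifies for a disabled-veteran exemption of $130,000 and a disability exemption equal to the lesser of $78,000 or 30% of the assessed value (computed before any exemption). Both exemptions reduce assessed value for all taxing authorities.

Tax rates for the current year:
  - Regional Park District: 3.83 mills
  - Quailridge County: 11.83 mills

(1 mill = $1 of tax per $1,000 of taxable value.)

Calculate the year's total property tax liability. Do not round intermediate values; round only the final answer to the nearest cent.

Assessed value = $1,743,972 × 0.193 = $336,586.596
Disability exemption = min($78,000, 30% × $336,586.596) = min($78,000, $100,975.9788) = $78,000 (dollar cap binds)
Taxable value = $336,586.596 − $130,000 − $78,000 = $128,586.596
Regional Park District: $128,586.596 × 0.00383 = $492.48666268
Quailridge County: $128,586.596 × 0.01183 = $1,521.17943068
Total = $2,013.66609336

$2,013.67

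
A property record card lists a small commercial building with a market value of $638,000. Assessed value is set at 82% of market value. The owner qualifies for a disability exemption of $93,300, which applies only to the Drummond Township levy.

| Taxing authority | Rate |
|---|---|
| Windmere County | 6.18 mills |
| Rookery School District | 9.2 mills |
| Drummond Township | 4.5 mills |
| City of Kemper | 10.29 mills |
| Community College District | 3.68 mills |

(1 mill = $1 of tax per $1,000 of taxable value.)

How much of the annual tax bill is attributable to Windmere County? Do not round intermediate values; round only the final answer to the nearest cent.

$3,233.13

Assessed value = $638,000 × 0.82 = $523,160
Windmere County taxable value = $523,160 (exemption does not apply)
Windmere County levy = $523,160 × 0.00618 = $3,233.1288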